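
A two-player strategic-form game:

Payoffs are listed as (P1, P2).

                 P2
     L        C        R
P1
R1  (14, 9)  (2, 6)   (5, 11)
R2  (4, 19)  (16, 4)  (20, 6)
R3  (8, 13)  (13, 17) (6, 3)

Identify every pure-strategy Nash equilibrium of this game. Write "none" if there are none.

There is no pure-strategy Nash equilibrium.

P1 against L: payoffs 14, 4, 8 → best response R1.
P1 against C: payoffs 2, 16, 13 → best response R2.
P1 against R: payoffs 5, 20, 6 → best response R2.
P2 against R1: payoffs 9, 6, 11 → best response R.
P2 against R2: payoffs 19, 4, 6 → best response L.
P2 against R3: payoffs 13, 17, 3 → best response C.
No profile is a mutual best response for all players.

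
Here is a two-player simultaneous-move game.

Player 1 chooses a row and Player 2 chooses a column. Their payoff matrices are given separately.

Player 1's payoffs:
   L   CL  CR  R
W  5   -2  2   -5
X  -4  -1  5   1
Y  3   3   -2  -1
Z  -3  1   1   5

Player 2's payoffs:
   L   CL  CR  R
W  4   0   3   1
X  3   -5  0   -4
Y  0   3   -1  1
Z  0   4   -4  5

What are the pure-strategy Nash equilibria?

Player 1 against L: payoffs 5, -4, 3, -3 → best response W.
Player 1 against CL: payoffs -2, -1, 3, 1 → best response Y.
Player 1 against CR: payoffs 2, 5, -2, 1 → best response X.
Player 1 against R: payoffs -5, 1, -1, 5 → best response Z.
Player 2 against W: payoffs 4, 0, 3, 1 → best response L.
Player 2 against X: payoffs 3, -5, 0, -4 → best response L.
Player 2 against Y: payoffs 0, 3, -1, 1 → best response CL.
Player 2 against Z: payoffs 0, 4, -4, 5 → best response R.
Mutual best responses: (W, L); (Y, CL); (Z, R).

The pure Nash equilibria are (W, L); (Y, CL); (Z, R).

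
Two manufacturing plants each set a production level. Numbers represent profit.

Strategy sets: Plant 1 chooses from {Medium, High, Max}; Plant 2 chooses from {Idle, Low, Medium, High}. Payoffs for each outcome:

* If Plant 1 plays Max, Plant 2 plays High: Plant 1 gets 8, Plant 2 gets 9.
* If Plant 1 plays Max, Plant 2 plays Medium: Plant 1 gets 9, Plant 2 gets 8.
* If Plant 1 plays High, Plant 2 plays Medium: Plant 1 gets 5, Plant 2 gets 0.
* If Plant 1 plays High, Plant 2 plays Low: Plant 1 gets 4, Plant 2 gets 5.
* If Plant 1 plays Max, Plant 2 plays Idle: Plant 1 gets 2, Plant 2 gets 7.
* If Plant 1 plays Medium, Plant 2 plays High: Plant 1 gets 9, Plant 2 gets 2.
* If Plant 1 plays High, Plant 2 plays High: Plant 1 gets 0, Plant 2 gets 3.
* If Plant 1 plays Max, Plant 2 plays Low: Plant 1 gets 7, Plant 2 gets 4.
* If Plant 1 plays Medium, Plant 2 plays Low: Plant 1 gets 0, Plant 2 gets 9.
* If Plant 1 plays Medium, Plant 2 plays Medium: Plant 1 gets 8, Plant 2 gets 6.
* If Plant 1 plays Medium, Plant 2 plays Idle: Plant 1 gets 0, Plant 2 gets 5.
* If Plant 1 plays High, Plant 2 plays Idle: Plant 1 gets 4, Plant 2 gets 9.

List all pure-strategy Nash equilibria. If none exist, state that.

Mark each player's best response to every combination of opponents' strategies; a profile where every player is best-responding is a pure Nash equilibrium.
Plant 1 against Idle: payoffs 0, 4, 2 → best response High.
Plant 1 against Low: payoffs 0, 4, 7 → best response Max.
Plant 1 against Medium: payoffs 8, 5, 9 → best response Max.
Plant 1 against High: payoffs 9, 0, 8 → best response Medium.
Plant 2 against Medium: payoffs 5, 9, 6, 2 → best response Low.
Plant 2 against High: payoffs 9, 5, 0, 3 → best response Idle.
Plant 2 against Max: payoffs 7, 4, 8, 9 → best response High.
Mutual best responses: (High, Idle).

Pure NE: (High, Idle)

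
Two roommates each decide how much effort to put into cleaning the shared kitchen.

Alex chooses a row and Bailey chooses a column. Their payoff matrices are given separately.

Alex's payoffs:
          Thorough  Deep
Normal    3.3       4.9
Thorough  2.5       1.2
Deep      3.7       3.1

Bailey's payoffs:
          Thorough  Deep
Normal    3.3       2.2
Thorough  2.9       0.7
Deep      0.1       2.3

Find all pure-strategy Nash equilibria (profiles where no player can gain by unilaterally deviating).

Alex against Thorough: payoffs 3.3, 2.5, 3.7 → best response Deep.
Alex against Deep: payoffs 4.9, 1.2, 3.1 → best response Normal.
Bailey against Normal: payoffs 3.3, 2.2 → best response Thorough.
Bailey against Thorough: payoffs 2.9, 0.7 → best response Thorough.
Bailey against Deep: payoffs 0.1, 2.3 → best response Deep.
No profile is a mutual best response for all players.

No pure-strategy Nash equilibrium.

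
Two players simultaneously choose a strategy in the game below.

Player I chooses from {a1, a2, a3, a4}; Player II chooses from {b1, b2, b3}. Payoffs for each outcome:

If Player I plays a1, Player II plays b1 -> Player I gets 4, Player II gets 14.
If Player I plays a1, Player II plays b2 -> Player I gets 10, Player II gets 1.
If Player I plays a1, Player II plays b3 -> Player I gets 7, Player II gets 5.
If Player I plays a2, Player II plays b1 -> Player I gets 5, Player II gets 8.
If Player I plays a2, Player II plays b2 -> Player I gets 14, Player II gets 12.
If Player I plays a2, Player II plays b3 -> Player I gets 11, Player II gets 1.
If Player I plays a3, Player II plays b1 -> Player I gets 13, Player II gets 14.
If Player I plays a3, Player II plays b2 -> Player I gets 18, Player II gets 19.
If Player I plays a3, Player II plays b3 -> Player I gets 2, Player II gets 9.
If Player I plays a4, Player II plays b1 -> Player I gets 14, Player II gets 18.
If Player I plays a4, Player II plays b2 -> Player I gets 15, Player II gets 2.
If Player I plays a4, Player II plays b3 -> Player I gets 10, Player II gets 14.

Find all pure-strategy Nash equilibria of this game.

Player I against b1: payoffs 4, 5, 13, 14 → best response a4.
Player I against b2: payoffs 10, 14, 18, 15 → best response a3.
Player I against b3: payoffs 7, 11, 2, 10 → best response a2.
Player II against a1: payoffs 14, 1, 5 → best response b1.
Player II against a2: payoffs 8, 12, 1 → best response b2.
Player II against a3: payoffs 14, 19, 9 → best response b2.
Player II against a4: payoffs 18, 2, 14 → best response b1.
Mutual best responses: (a3, b2); (a4, b1).

Pure-strategy Nash equilibria: (a3, b2); (a4, b1)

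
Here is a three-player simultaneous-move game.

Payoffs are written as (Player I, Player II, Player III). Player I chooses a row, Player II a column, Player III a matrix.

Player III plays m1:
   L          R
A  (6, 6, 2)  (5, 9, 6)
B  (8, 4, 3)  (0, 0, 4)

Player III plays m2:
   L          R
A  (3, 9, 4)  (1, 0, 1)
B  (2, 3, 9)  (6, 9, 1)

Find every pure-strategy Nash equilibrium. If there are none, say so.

Mark each player's best response to every combination of opponents' strategies; a profile where every player is best-responding is a pure Nash equilibrium.
Player I against (L, m1): payoffs 6, 8 → best response B.
Player I against (L, m2): payoffs 3, 2 → best response A.
Player I against (R, m1): payoffs 5, 0 → best response A.
Player I against (R, m2): payoffs 1, 6 → best response B.
Player II against (A, m1): payoffs 6, 9 → best response R.
Player II against (A, m2): payoffs 9, 0 → best response L.
Player II against (B, m1): payoffs 4, 0 → best response L.
Player II against (B, m2): payoffs 3, 9 → best response R.
Player III against (A, L): payoffs 2, 4 → best response m2.
Player III against (A, R): payoffs 6, 1 → best response m1.
Player III against (B, L): payoffs 3, 9 → best response m2.
Player III against (B, R): payoffs 4, 1 → best response m1.
Mutual best responses: (A, L, m2); (A, R, m1).

(A, L, m2), (A, R, m1)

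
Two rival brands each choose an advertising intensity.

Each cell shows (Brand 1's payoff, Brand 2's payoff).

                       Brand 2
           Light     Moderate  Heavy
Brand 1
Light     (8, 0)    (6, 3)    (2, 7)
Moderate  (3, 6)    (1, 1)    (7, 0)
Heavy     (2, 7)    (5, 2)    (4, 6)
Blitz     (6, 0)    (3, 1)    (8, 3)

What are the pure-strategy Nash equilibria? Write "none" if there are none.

The unique pure-strategy Nash equilibrium is (Blitz, Heavy).

(Light, Light): Brand 2 can switch to Moderate (0 → 3). Not NE.
(Light, Moderate): Brand 2 can switch to Heavy (3 → 7). Not NE.
(Light, Heavy): Brand 1 can switch to Moderate (2 → 7). Not NE.
(Moderate, Light): Brand 1 can switch to Light (3 → 8). Not NE.
(Moderate, Moderate): Brand 1 can switch to Light (1 → 6). Not NE.
(Moderate, Heavy): Brand 1 can switch to Blitz (7 → 8). Not NE.
(Heavy, Light): Brand 1 can switch to Light (2 → 8). Not NE.
(Heavy, Moderate): Brand 1 can switch to Light (5 → 6). Not NE.
(Heavy, Heavy): Brand 1 can switch to Moderate (4 → 7). Not NE.
(Blitz, Light): Brand 1 can switch to Light (6 → 8). Not NE.
(Blitz, Moderate): Brand 1 can switch to Light (3 → 6). Not NE.
(Blitz, Heavy): Brand 1 gets 8, best alternative 7; Brand 2 gets 3, best alternative 1. No profitable deviation — NE.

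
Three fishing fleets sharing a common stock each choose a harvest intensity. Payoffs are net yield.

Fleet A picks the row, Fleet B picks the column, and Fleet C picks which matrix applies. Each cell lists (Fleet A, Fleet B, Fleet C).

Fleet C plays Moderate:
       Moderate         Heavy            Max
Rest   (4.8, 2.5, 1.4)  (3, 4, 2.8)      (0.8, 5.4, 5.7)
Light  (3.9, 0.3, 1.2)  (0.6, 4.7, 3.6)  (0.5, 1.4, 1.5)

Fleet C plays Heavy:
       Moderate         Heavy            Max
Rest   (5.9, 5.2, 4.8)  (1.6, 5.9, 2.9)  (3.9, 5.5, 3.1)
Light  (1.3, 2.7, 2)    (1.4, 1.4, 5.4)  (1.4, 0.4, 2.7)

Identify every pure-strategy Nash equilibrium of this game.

(Rest, Heavy, Heavy); (Rest, Max, Moderate)

(Rest, Moderate, Moderate): Fleet B can switch to Heavy (2.5 → 4). Not NE.
(Rest, Moderate, Heavy): Fleet B can switch to Heavy (5.2 → 5.9). Not NE.
(Rest, Heavy, Moderate): Fleet B can switch to Max (4 → 5.4). Not NE.
(Rest, Heavy, Heavy): Fleet A gets 1.6, best alternative 1.4; Fleet B gets 5.9, best alternative 5.5; Fleet C gets 2.9, best alternative 2.8. No profitable deviation — NE.
(Rest, Max, Moderate): Fleet A gets 0.8, best alternative 0.5; Fleet B gets 5.4, best alternative 4; Fleet C gets 5.7, best alternative 3.1. No profitable deviation — NE.
(Rest, Max, Heavy): Fleet B can switch to Heavy (5.5 → 5.9). Not NE.
(Light, Moderate, Moderate): Fleet A can switch to Rest (3.9 → 4.8). Not NE.
(Light, Moderate, Heavy): Fleet A can switch to Rest (1.3 → 5.9). Not NE.
(The remaining 4 profiles each have a profitable deviation by the same check.)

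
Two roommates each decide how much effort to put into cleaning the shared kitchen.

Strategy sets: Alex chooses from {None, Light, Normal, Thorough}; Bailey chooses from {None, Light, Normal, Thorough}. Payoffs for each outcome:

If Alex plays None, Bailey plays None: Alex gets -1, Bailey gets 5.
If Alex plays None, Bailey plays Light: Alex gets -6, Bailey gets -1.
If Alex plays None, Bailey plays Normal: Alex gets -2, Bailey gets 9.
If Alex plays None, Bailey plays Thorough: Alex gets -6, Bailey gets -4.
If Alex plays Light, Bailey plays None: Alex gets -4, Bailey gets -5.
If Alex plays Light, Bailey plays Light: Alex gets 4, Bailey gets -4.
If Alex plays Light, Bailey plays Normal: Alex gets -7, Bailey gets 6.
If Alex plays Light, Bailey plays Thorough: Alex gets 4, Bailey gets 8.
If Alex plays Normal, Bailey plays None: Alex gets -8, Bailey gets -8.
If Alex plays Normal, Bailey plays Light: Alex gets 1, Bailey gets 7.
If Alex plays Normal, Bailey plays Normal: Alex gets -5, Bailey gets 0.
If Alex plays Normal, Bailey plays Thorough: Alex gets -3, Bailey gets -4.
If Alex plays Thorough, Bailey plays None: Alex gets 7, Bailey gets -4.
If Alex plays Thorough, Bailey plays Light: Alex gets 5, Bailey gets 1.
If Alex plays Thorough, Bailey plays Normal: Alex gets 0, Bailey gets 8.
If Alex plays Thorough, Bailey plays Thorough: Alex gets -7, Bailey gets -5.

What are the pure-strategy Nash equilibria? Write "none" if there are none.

The pure Nash equilibria are (Light, Thorough), (Thorough, Normal).

Alex against None: payoffs -1, -4, -8, 7 → best response Thorough.
Alex against Light: payoffs -6, 4, 1, 5 → best response Thorough.
Alex against Normal: payoffs -2, -7, -5, 0 → best response Thorough.
Alex against Thorough: payoffs -6, 4, -3, -7 → best response Light.
Bailey against None: payoffs 5, -1, 9, -4 → best response Normal.
Bailey against Light: payoffs -5, -4, 6, 8 → best response Thorough.
Bailey against Normal: payoffs -8, 7, 0, -4 → best response Light.
Bailey against Thorough: payoffs -4, 1, 8, -5 → best response Normal.
Mutual best responses: (Light, Thorough); (Thorough, Normal).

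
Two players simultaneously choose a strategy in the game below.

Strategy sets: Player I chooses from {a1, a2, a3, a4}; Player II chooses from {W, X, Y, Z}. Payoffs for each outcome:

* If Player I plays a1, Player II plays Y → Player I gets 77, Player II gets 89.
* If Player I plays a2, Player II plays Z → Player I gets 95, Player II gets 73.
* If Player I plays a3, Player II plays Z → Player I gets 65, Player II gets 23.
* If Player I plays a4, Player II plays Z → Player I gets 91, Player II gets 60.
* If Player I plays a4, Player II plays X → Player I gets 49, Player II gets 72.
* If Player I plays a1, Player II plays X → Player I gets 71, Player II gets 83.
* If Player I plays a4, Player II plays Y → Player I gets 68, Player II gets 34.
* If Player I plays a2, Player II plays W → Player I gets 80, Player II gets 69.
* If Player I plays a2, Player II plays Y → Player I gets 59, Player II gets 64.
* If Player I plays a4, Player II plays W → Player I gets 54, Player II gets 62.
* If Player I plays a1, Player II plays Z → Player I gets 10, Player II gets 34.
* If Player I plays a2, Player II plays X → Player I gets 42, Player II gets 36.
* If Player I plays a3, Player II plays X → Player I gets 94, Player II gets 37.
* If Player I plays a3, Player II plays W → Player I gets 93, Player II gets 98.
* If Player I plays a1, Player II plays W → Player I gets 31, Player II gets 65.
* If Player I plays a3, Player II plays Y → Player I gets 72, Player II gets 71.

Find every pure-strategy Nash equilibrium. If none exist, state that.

(a1, W): Player I can switch to a2 (31 → 80). Not NE.
(a1, X): Player I can switch to a3 (71 → 94). Not NE.
(a1, Y): Player I gets 77, best alternative 72; Player II gets 89, best alternative 83. No profitable deviation — NE.
(a1, Z): Player I can switch to a2 (10 → 95). Not NE.
(a2, W): Player I can switch to a3 (80 → 93). Not NE.
(a2, X): Player I can switch to a1 (42 → 71). Not NE.
(a2, Y): Player I can switch to a1 (59 → 77). Not NE.
(a2, Z): Player I gets 95, best alternative 91; Player II gets 73, best alternative 69. No profitable deviation — NE.
(a3, W): Player I gets 93, best alternative 80; Player II gets 98, best alternative 71. No profitable deviation — NE.
(The remaining 7 profiles each have a profitable deviation by the same check.)

Pure-strategy Nash equilibria: (a1, Y), (a2, Z), (a3, W)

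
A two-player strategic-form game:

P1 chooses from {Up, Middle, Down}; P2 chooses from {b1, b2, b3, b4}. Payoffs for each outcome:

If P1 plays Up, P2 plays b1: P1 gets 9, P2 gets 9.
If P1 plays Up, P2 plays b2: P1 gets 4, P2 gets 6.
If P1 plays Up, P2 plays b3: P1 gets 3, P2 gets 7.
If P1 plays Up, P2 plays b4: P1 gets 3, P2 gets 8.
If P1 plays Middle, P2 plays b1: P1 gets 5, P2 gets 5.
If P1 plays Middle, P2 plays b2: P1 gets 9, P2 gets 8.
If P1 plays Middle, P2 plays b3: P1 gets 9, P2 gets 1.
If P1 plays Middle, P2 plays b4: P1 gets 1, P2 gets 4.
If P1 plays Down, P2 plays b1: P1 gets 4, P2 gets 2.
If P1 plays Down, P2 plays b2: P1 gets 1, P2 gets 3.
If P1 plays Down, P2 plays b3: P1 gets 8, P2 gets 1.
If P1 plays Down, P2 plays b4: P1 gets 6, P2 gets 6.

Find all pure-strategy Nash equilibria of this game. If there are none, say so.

Pure-strategy Nash equilibria: (Up, b1); (Middle, b2); (Down, b4)

P1 against b1: payoffs 9, 5, 4 → best response Up.
P1 against b2: payoffs 4, 9, 1 → best response Middle.
P1 against b3: payoffs 3, 9, 8 → best response Middle.
P1 against b4: payoffs 3, 1, 6 → best response Down.
P2 against Up: payoffs 9, 6, 7, 8 → best response b1.
P2 against Middle: payoffs 5, 8, 1, 4 → best response b2.
P2 against Down: payoffs 2, 3, 1, 6 → best response b4.
Mutual best responses: (Up, b1); (Middle, b2); (Down, b4).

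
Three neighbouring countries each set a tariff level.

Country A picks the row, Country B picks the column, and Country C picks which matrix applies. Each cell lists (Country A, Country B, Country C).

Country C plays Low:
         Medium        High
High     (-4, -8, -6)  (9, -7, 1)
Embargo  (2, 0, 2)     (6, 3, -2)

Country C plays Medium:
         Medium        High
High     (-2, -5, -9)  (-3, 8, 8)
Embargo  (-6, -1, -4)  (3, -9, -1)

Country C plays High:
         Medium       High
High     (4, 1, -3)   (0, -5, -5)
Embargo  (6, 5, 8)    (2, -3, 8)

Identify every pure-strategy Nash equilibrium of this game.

(Embargo, Medium, High)

(High, Medium, Low): Country A can switch to Embargo (-4 → 2). Not NE.
(High, Medium, Medium): Country B can switch to High (-5 → 8). Not NE.
(High, Medium, High): Country A can switch to Embargo (4 → 6). Not NE.
(High, High, Low): Country C can switch to Medium (1 → 8). Not NE.
(High, High, Medium): Country A can switch to Embargo (-3 → 3). Not NE.
(High, High, High): Country A can switch to Embargo (0 → 2). Not NE.
(Embargo, Medium, Low): Country B can switch to High (0 → 3). Not NE.
(Embargo, Medium, Medium): Country A can switch to High (-6 → -2). Not NE.
(Embargo, Medium, High): Country A gets 6, best alternative 4; Country B gets 5, best alternative -3; Country C gets 8, best alternative 2. No profitable deviation — NE.
(Embargo, High, Low): Country A can switch to High (6 → 9). Not NE.
(Embargo, High, Medium): Country B can switch to Medium (-9 → -1). Not NE.
(The remaining 1 profile has a profitable deviation by the same check.)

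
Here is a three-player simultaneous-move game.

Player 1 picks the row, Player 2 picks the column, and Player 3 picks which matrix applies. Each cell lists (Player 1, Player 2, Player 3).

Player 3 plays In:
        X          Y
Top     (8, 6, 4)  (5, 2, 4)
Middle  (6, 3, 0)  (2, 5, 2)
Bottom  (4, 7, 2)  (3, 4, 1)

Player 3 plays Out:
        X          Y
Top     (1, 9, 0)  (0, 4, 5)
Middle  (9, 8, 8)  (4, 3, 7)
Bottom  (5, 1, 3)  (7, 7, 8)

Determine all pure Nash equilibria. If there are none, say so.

Player 1 against (X, In): payoffs 8, 6, 4 → best response Top.
Player 1 against (X, Out): payoffs 1, 9, 5 → best response Middle.
Player 1 against (Y, In): payoffs 5, 2, 3 → best response Top.
Player 1 against (Y, Out): payoffs 0, 4, 7 → best response Bottom.
Player 2 against (Top, In): payoffs 6, 2 → best response X.
Player 2 against (Top, Out): payoffs 9, 4 → best response X.
Player 2 against (Middle, In): payoffs 3, 5 → best response Y.
Player 2 against (Middle, Out): payoffs 8, 3 → best response X.
Player 2 against (Bottom, In): payoffs 7, 4 → best response X.
Player 2 against (Bottom, Out): payoffs 1, 7 → best response Y.
Player 3 against (Top, X): payoffs 4, 0 → best response In.
Player 3 against (Top, Y): payoffs 4, 5 → best response Out.
Player 3 against (Middle, X): payoffs 0, 8 → best response Out.
Player 3 against (Middle, Y): payoffs 2, 7 → best response Out.
Player 3 against (Bottom, X): payoffs 2, 3 → best response Out.
Player 3 against (Bottom, Y): payoffs 1, 8 → best response Out.
Mutual best responses: (Top, X, In); (Middle, X, Out); (Bottom, Y, Out).

(Top, X, In) and (Middle, X, Out) and (Bottom, Y, Out)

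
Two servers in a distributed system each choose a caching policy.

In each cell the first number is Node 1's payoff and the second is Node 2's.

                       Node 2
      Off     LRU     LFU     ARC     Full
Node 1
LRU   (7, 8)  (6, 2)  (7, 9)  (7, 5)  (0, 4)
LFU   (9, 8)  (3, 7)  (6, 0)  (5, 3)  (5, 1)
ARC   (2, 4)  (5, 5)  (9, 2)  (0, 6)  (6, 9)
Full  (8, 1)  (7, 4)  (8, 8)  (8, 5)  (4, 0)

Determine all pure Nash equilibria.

(LRU, Off): Node 1 can switch to LFU (7 → 9). Not NE.
(LRU, LRU): Node 1 can switch to Full (6 → 7). Not NE.
(LRU, LFU): Node 1 can switch to ARC (7 → 9). Not NE.
(LRU, ARC): Node 1 can switch to Full (7 → 8). Not NE.
(LRU, Full): Node 1 can switch to LFU (0 → 5). Not NE.
(LFU, Off): Node 1 gets 9, best alternative 8; Node 2 gets 8, best alternative 7. No profitable deviation — NE.
(LFU, LRU): Node 1 can switch to LRU (3 → 6). Not NE.
(LFU, LFU): Node 1 can switch to LRU (6 → 7). Not NE.
(LFU, ARC): Node 1 can switch to LRU (5 → 7). Not NE.
(LFU, Full): Node 1 can switch to ARC (5 → 6). Not NE.
(ARC, Off): Node 1 can switch to LRU (2 → 7). Not NE.
(ARC, Full): Node 1 gets 6, best alternative 5; Node 2 gets 9, best alternative 6. No profitable deviation — NE.
(The remaining 8 profiles each have a profitable deviation by the same check.)

(LFU, Off) and (ARC, Full)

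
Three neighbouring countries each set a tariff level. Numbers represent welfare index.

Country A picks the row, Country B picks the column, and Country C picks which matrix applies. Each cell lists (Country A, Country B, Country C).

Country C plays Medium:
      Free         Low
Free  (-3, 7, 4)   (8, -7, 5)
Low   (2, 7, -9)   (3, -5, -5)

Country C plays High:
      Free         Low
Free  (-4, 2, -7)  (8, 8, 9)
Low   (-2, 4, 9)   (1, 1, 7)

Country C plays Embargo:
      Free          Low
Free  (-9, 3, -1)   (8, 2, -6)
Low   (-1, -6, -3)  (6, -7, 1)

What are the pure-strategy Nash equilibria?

Check each profile: it is a Nash equilibrium iff no player can strictly gain by switching unilaterally.
(Free, Free, Medium): Country A can switch to Low (-3 → 2). Not NE.
(Free, Free, High): Country A can switch to Low (-4 → -2). Not NE.
(Free, Free, Embargo): Country A can switch to Low (-9 → -1). Not NE.
(Free, Low, Medium): Country B can switch to Free (-7 → 7). Not NE.
(Free, Low, High): Country A gets 8, best alternative 1; Country B gets 8, best alternative 2; Country C gets 9, best alternative 5. No profitable deviation — NE.
(Free, Low, Embargo): Country B can switch to Free (2 → 3). Not NE.
(Low, Free, Medium): Country C can switch to High (-9 → 9). Not NE.
(Low, Free, High): Country A gets -2, best alternative -4; Country B gets 4, best alternative 1; Country C gets 9, best alternative -3. No profitable deviation — NE.
(Low, Free, Embargo): Country C can switch to High (-3 → 9). Not NE.
(Low, Low, Medium): Country A can switch to Free (3 → 8). Not NE.
(Low, Low, High): Country A can switch to Free (1 → 8). Not NE.
(Low, Low, Embargo): Country A can switch to Free (6 → 8). Not NE.

(Free, Low, High), (Low, Free, High)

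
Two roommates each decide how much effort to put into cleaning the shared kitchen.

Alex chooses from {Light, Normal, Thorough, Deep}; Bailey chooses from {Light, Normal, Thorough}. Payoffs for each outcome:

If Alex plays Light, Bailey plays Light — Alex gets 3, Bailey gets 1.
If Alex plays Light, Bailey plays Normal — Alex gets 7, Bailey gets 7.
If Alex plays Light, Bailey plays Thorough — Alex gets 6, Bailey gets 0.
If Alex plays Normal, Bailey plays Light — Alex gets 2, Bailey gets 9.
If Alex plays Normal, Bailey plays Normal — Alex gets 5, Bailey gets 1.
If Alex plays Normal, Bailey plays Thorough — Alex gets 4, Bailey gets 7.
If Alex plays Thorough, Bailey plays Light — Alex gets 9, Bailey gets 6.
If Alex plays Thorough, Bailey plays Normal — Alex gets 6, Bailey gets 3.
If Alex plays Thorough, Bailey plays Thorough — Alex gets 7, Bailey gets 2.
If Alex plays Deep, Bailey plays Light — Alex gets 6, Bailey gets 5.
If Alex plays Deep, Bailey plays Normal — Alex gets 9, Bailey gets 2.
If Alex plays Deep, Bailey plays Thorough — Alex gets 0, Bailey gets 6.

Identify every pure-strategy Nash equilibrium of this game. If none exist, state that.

(Light, Light): Alex can switch to Thorough (3 → 9). Not NE.
(Light, Normal): Alex can switch to Deep (7 → 9). Not NE.
(Light, Thorough): Alex can switch to Thorough (6 → 7). Not NE.
(Normal, Light): Alex can switch to Light (2 → 3). Not NE.
(Normal, Normal): Alex can switch to Light (5 → 7). Not NE.
(Normal, Thorough): Alex can switch to Light (4 → 6). Not NE.
(Thorough, Light): Alex gets 9, best alternative 6; Bailey gets 6, best alternative 3. No profitable deviation — NE.
(Thorough, Normal): Alex can switch to Light (6 → 7). Not NE.
(Thorough, Thorough): Bailey can switch to Light (2 → 6). Not NE.
(The remaining 3 profiles each have a profitable deviation by the same check.)

The unique pure-strategy Nash equilibrium is (Thorough, Light).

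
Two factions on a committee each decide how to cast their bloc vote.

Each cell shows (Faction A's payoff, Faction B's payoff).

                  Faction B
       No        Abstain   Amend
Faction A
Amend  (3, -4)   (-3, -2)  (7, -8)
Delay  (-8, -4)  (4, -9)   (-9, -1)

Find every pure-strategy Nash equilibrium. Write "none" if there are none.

Check each profile: it is a Nash equilibrium iff no player can strictly gain by switching unilaterally.
(Amend, No): Faction B can switch to Abstain (-4 → -2). Not NE.
(Amend, Abstain): Faction A can switch to Delay (-3 → 4). Not NE.
(Amend, Amend): Faction B can switch to No (-8 → -4). Not NE.
(Delay, No): Faction A can switch to Amend (-8 → 3). Not NE.
(Delay, Abstain): Faction B can switch to No (-9 → -4). Not NE.
(Delay, Amend): Faction A can switch to Amend (-9 → 7). Not NE.

There is no pure-strategy Nash equilibrium.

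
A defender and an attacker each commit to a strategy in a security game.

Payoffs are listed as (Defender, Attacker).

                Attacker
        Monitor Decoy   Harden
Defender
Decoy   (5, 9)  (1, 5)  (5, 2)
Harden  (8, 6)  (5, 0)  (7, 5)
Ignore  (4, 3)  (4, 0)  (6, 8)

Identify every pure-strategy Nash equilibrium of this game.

Check each profile: it is a Nash equilibrium iff no player can strictly gain by switching unilaterally.
(Decoy, Monitor): Defender can switch to Harden (5 → 8). Not NE.
(Decoy, Decoy): Defender can switch to Harden (1 → 5). Not NE.
(Decoy, Harden): Defender can switch to Harden (5 → 7). Not NE.
(Harden, Monitor): Defender gets 8, best alternative 5; Attacker gets 6, best alternative 5. No profitable deviation — NE.
(Harden, Decoy): Attacker can switch to Monitor (0 → 6). Not NE.
(Harden, Harden): Attacker can switch to Monitor (5 → 6). Not NE.
(Ignore, Monitor): Defender can switch to Decoy (4 → 5). Not NE.
(The remaining 2 profiles each have a profitable deviation by the same check.)

(Harden, Monitor)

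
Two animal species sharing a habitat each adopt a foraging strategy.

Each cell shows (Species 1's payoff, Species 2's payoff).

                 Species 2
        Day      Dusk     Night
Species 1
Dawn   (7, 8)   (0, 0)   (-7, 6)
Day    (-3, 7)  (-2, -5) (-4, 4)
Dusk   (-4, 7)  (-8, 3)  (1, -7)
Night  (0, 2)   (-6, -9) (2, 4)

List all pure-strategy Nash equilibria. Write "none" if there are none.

(Dawn, Day): Species 1 gets 7, best alternative 0; Species 2 gets 8, best alternative 6. No profitable deviation — NE.
(Dawn, Dusk): Species 2 can switch to Day (0 → 8). Not NE.
(Dawn, Night): Species 1 can switch to Day (-7 → -4). Not NE.
(Day, Day): Species 1 can switch to Dawn (-3 → 7). Not NE.
(Day, Dusk): Species 1 can switch to Dawn (-2 → 0). Not NE.
(Day, Night): Species 1 can switch to Dusk (-4 → 1). Not NE.
(Dusk, Day): Species 1 can switch to Dawn (-4 → 7). Not NE.
(Dusk, Dusk): Species 1 can switch to Dawn (-8 → 0). Not NE.
(Dusk, Night): Species 1 can switch to Night (1 → 2). Not NE.
(Night, Day): Species 1 can switch to Dawn (0 → 7). Not NE.
(Night, Dusk): Species 1 can switch to Dawn (-6 → 0). Not NE.
(Night, Night): Species 1 gets 2, best alternative 1; Species 2 gets 4, best alternative 2. No profitable deviation — NE.

(Dawn, Day) and (Night, Night)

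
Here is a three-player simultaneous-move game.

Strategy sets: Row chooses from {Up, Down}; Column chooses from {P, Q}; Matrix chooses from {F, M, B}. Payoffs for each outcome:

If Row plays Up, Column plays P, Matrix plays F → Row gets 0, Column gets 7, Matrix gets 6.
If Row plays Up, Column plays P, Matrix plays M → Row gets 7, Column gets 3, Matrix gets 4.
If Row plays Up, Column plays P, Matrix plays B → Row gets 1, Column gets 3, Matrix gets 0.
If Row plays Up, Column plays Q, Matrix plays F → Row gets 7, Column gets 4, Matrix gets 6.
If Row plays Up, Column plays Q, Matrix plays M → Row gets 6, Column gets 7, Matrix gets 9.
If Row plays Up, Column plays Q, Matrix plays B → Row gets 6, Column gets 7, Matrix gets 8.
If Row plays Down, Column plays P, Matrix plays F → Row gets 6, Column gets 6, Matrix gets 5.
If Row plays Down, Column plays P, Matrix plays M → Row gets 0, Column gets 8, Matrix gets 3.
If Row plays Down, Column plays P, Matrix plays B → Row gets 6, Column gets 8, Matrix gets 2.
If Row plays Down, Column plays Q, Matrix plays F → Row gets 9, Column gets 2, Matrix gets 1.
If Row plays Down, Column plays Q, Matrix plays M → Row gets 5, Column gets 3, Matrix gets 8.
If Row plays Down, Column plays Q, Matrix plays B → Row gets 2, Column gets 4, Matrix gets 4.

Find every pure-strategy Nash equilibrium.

(Up, Q, M), (Down, P, F)

For each player, find the best response to each opponent profile; mutual best responses are the pure NE.
Row against (P, F): payoffs 0, 6 → best response Down.
Row against (P, M): payoffs 7, 0 → best response Up.
Row against (P, B): payoffs 1, 6 → best response Down.
Row against (Q, F): payoffs 7, 9 → best response Down.
Row against (Q, M): payoffs 6, 5 → best response Up.
Row against (Q, B): payoffs 6, 2 → best response Up.
Column against (Up, F): payoffs 7, 4 → best response P.
Column against (Up, M): payoffs 3, 7 → best response Q.
Column against (Up, B): payoffs 3, 7 → best response Q.
Column against (Down, F): payoffs 6, 2 → best response P.
Column against (Down, M): payoffs 8, 3 → best response P.
Column against (Down, B): payoffs 8, 4 → best response P.
Matrix against (Up, P): payoffs 6, 4, 0 → best response F.
Matrix against (Up, Q): payoffs 6, 9, 8 → best response M.
Matrix against (Down, P): payoffs 5, 3, 2 → best response F.
Matrix against (Down, Q): payoffs 1, 8, 4 → best response M.
Mutual best responses: (Up, Q, M); (Down, P, F).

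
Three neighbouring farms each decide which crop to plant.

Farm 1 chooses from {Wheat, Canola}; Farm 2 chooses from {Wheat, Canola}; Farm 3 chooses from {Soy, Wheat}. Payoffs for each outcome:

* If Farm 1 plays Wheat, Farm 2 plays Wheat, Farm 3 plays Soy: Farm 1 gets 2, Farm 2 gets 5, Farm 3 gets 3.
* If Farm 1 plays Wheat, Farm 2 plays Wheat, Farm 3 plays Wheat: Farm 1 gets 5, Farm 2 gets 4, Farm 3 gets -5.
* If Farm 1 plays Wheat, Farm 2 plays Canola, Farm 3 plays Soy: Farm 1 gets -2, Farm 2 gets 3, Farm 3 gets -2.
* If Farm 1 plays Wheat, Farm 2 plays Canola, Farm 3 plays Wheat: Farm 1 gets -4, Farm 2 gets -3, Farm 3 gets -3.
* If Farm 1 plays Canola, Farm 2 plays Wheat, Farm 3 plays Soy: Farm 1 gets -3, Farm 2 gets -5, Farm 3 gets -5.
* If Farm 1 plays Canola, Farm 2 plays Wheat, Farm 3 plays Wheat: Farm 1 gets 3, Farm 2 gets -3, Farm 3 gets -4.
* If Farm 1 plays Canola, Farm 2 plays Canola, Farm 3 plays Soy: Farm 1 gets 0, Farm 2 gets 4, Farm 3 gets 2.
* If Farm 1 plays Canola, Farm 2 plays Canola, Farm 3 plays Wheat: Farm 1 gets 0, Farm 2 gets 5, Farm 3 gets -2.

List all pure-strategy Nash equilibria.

(Wheat, Wheat, Soy): Farm 1 gets 2, best alternative -3; Farm 2 gets 5, best alternative 3; Farm 3 gets 3, best alternative -5. No profitable deviation — NE.
(Wheat, Wheat, Wheat): Farm 3 can switch to Soy (-5 → 3). Not NE.
(Wheat, Canola, Soy): Farm 1 can switch to Canola (-2 → 0). Not NE.
(Wheat, Canola, Wheat): Farm 1 can switch to Canola (-4 → 0). Not NE.
(Canola, Wheat, Soy): Farm 1 can switch to Wheat (-3 → 2). Not NE.
(Canola, Wheat, Wheat): Farm 1 can switch to Wheat (3 → 5). Not NE.
(Canola, Canola, Soy): Farm 1 gets 0, best alternative -2; Farm 2 gets 4, best alternative -5; Farm 3 gets 2, best alternative -2. No profitable deviation — NE.
(Canola, Canola, Wheat): Farm 3 can switch to Soy (-2 → 2). Not NE.

(Wheat, Wheat, Soy), (Canola, Canola, Soy)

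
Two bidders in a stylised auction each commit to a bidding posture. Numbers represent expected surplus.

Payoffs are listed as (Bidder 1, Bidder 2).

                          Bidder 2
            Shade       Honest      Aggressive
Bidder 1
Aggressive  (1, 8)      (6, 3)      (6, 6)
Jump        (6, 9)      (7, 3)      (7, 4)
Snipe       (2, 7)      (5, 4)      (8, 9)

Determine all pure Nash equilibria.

The pure Nash equilibria are (Jump, Shade) and (Snipe, Aggressive).

Bidder 1 against Shade: payoffs 1, 6, 2 → best response Jump.
Bidder 1 against Honest: payoffs 6, 7, 5 → best response Jump.
Bidder 1 against Aggressive: payoffs 6, 7, 8 → best response Snipe.
Bidder 2 against Aggressive: payoffs 8, 3, 6 → best response Shade.
Bidder 2 against Jump: payoffs 9, 3, 4 → best response Shade.
Bidder 2 against Snipe: payoffs 7, 4, 9 → best response Aggressive.
Mutual best responses: (Jump, Shade); (Snipe, Aggressive).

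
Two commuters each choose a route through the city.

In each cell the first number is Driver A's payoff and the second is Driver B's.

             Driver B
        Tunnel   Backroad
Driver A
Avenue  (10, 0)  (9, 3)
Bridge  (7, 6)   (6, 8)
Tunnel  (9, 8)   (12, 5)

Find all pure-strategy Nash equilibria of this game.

none

(Avenue, Tunnel): Driver B can switch to Backroad (0 → 3). Not NE.
(Avenue, Backroad): Driver A can switch to Tunnel (9 → 12). Not NE.
(Bridge, Tunnel): Driver A can switch to Avenue (7 → 10). Not NE.
(Bridge, Backroad): Driver A can switch to Avenue (6 → 9). Not NE.
(Tunnel, Tunnel): Driver A can switch to Avenue (9 → 10). Not NE.
(Tunnel, Backroad): Driver B can switch to Tunnel (5 → 8). Not NE.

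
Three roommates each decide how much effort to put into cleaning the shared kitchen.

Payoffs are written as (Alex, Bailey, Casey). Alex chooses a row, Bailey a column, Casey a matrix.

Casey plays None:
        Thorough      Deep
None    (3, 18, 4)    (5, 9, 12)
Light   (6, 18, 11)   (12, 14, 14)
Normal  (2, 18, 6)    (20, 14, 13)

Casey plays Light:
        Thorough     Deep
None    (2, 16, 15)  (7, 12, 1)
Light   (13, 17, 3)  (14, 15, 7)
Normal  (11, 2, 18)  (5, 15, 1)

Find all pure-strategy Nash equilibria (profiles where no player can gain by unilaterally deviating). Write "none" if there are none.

The unique pure-strategy Nash equilibrium is (Light, Thorough, None).

Mark each player's best response to every combination of opponents' strategies; a profile where every player is best-responding is a pure Nash equilibrium.
Alex against (Thorough, None): payoffs 3, 6, 2 → best response Light.
Alex against (Thorough, Light): payoffs 2, 13, 11 → best response Light.
Alex against (Deep, None): payoffs 5, 12, 20 → best response Normal.
Alex against (Deep, Light): payoffs 7, 14, 5 → best response Light.
Bailey against (None, None): payoffs 18, 9 → best response Thorough.
Bailey against (None, Light): payoffs 16, 12 → best response Thorough.
Bailey against (Light, None): payoffs 18, 14 → best response Thorough.
Bailey against (Light, Light): payoffs 17, 15 → best response Thorough.
Bailey against (Normal, None): payoffs 18, 14 → best response Thorough.
Bailey against (Normal, Light): payoffs 2, 15 → best response Deep.
Casey against (None, Thorough): payoffs 4, 15 → best response Light.
Casey against (None, Deep): payoffs 12, 1 → best response None.
Casey against (Light, Thorough): payoffs 11, 3 → best response None.
Casey against (Light, Deep): payoffs 14, 7 → best response None.
Casey against (Normal, Thorough): payoffs 6, 18 → best response Light.
Casey against (Normal, Deep): payoffs 13, 1 → best response None.
Mutual best responses: (Light, Thorough, None).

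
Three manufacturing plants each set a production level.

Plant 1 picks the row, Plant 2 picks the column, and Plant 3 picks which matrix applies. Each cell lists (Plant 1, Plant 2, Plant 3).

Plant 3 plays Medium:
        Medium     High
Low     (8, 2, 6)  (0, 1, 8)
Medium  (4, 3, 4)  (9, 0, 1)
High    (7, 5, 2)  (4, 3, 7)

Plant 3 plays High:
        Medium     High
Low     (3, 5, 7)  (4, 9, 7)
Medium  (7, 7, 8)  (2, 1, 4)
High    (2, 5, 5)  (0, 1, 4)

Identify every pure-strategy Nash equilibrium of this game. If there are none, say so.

Plant 1 against (Medium, Medium): payoffs 8, 4, 7 → best response Low.
Plant 1 against (Medium, High): payoffs 3, 7, 2 → best response Medium.
Plant 1 against (High, Medium): payoffs 0, 9, 4 → best response Medium.
Plant 1 against (High, High): payoffs 4, 2, 0 → best response Low.
Plant 2 against (Low, Medium): payoffs 2, 1 → best response Medium.
Plant 2 against (Low, High): payoffs 5, 9 → best response High.
Plant 2 against (Medium, Medium): payoffs 3, 0 → best response Medium.
Plant 2 against (Medium, High): payoffs 7, 1 → best response Medium.
Plant 2 against (High, Medium): payoffs 5, 3 → best response Medium.
Plant 2 against (High, High): payoffs 5, 1 → best response Medium.
Plant 3 against (Low, Medium): payoffs 6, 7 → best response High.
Plant 3 against (Low, High): payoffs 8, 7 → best response Medium.
Plant 3 against (Medium, Medium): payoffs 4, 8 → best response High.
Plant 3 against (Medium, High): payoffs 1, 4 → best response High.
Plant 3 against (High, Medium): payoffs 2, 5 → best response High.
Plant 3 against (High, High): payoffs 7, 4 → best response Medium.
Mutual best responses: (Medium, Medium, High).

(Medium, Medium, High)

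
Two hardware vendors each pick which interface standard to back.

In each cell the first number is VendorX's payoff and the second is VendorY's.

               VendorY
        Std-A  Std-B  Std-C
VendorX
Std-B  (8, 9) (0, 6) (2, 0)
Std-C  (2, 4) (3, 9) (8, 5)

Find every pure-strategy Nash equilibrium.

(Std-B, Std-A): VendorX gets 8, best alternative 2; VendorY gets 9, best alternative 6. No profitable deviation — NE.
(Std-B, Std-B): VendorX can switch to Std-C (0 → 3). Not NE.
(Std-B, Std-C): VendorX can switch to Std-C (2 → 8). Not NE.
(Std-C, Std-A): VendorX can switch to Std-B (2 → 8). Not NE.
(Std-C, Std-B): VendorX gets 3, best alternative 0; VendorY gets 9, best alternative 5. No profitable deviation — NE.
(Std-C, Std-C): VendorY can switch to Std-B (5 → 9). Not NE.

Pure-strategy Nash equilibria: (Std-B, Std-A), (Std-C, Std-B)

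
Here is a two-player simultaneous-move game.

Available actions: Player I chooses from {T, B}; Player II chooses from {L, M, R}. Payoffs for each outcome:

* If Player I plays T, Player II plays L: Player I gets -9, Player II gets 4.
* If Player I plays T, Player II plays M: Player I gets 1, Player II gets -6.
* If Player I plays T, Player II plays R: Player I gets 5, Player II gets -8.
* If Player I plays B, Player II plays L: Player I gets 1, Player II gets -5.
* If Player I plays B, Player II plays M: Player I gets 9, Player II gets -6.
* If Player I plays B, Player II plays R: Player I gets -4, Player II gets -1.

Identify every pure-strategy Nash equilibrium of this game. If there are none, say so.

There is no pure-strategy Nash equilibrium.

Player I against L: payoffs -9, 1 → best response B.
Player I against M: payoffs 1, 9 → best response B.
Player I against R: payoffs 5, -4 → best response T.
Player II against T: payoffs 4, -6, -8 → best response L.
Player II against B: payoffs -5, -6, -1 → best response R.
No profile is a mutual best response for all players.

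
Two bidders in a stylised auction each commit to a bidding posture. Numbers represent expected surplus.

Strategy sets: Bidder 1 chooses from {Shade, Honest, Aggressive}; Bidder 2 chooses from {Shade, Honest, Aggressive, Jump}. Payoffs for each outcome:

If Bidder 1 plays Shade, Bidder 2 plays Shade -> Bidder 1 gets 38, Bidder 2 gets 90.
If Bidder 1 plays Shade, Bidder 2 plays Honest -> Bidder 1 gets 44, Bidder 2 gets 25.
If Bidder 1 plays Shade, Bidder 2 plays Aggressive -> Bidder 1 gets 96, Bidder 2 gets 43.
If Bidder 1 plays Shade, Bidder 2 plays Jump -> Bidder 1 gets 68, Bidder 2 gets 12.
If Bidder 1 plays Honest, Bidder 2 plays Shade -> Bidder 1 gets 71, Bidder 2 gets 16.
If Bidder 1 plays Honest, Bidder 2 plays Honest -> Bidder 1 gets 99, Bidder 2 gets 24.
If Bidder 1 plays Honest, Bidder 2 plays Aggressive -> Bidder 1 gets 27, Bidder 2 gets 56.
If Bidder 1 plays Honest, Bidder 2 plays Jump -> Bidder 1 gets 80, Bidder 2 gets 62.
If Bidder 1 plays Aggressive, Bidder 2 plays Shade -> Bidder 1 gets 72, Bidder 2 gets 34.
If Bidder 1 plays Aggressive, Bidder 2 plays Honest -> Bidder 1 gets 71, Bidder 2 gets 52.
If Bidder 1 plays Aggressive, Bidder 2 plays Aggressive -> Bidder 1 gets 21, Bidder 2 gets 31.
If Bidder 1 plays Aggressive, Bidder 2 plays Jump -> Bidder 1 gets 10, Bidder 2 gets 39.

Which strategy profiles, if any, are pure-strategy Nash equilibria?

Pure NE: (Honest, Jump)

Bidder 1 against Shade: payoffs 38, 71, 72 → best response Aggressive.
Bidder 1 against Honest: payoffs 44, 99, 71 → best response Honest.
Bidder 1 against Aggressive: payoffs 96, 27, 21 → best response Shade.
Bidder 1 against Jump: payoffs 68, 80, 10 → best response Honest.
Bidder 2 against Shade: payoffs 90, 25, 43, 12 → best response Shade.
Bidder 2 against Honest: payoffs 16, 24, 56, 62 → best response Jump.
Bidder 2 against Aggressive: payoffs 34, 52, 31, 39 → best response Honest.
Mutual best responses: (Honest, Jump).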